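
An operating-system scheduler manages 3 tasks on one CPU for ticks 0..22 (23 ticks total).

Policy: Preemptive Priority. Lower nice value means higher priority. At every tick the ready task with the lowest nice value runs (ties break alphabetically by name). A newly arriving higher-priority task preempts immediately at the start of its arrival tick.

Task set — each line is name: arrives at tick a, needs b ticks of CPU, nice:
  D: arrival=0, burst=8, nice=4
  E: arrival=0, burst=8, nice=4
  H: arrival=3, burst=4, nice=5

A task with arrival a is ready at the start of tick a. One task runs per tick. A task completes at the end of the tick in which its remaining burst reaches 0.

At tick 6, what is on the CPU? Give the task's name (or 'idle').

t=0: ready={D,E} → run D
t=1: ready={D,E} → run D
t=2: ready={D,E} → run D
t=3: ready={D,E,H} → run D
t=4: ready={D,E,H} → run D
t=5: ready={D,E,H} → run D
t=6: ready={D,E,H} → run D
t=7: ready={D,E,H} → run D
t=8: ready={E,H} → run E
t=9: ready={E,H} → run E
t=10: ready={E,H} → run E
t=11: ready={E,H} → run E
t=12: ready={E,H} → run E
t=13: ready={E,H} → run E
t=14: ready={E,H} → run E
t=15: ready={E,H} → run E
t=16: ready={H} → run H
t=17: ready={H} → run H
t=18: ready={H} → run H
t=19: ready={H} → run H
t=20: (idle)
t=21: (idle)
t=22: (idle)

running at tick 6 = D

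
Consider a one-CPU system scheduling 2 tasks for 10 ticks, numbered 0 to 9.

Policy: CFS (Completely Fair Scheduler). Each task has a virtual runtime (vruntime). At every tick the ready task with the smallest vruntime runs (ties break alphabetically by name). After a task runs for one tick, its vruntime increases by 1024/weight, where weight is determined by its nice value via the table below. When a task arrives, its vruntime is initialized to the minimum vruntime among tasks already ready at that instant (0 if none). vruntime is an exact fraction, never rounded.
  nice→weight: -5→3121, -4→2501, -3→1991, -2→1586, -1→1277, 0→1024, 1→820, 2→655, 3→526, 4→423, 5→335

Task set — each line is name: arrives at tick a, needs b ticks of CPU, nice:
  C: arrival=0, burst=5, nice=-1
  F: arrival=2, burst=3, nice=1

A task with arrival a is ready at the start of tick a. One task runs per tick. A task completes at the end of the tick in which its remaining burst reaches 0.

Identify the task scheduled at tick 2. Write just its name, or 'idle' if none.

t=0: vr[C=0] → run C
t=1: vr[C=1024/1277] → run C
t=2: vr[C=2048/1277 F=2048/1277] → run C
t=3: vr[C=3072/1277 F=2048/1277] → run F
t=4: vr[C=3072/1277 F=746752/261785] → run C
t=5: vr[C=4096/1277 F=746752/261785] → run F
t=6: vr[C=4096/1277 F=1073664/261785] → run C
t=7: vr[F=1073664/261785] → run F
t=8: (idle)
t=9: (idle)

running at tick 2 = C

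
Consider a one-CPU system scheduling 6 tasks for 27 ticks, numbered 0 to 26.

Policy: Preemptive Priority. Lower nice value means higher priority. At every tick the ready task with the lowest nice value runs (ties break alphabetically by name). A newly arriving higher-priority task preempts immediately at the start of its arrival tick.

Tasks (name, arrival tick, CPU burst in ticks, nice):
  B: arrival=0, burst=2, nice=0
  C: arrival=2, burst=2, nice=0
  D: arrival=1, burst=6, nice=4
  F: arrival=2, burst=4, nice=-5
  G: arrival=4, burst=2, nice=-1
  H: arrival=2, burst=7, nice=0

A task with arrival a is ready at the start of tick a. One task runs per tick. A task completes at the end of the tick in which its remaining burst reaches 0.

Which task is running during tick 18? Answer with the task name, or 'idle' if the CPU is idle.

running at tick 18 = D

t=0: ready={B} → run B
t=1: ready={B,D} → run B
t=2: ready={C,D,F,H} → run F
t=3: ready={C,D,F,H} → run F
t=4: ready={C,D,F,G,H} → run F
t=5: ready={C,D,F,G,H} → run F
t=6: ready={C,D,G,H} → run G
t=7: ready={C,D,G,H} → run G
t=8: ready={C,D,H} → run C
t=9: ready={C,D,H} → run C
t=10: ready={D,H} → run H
t=11: ready={D,H} → run H
t=12: ready={D,H} → run H
t=13: ready={D,H} → run H
t=14: ready={D,H} → run H
t=15: ready={D,H} → run H
t=16: ready={D,H} → run H
t=17: ready={D} → run D
t=18: ready={D} → run D
t=19: ready={D} → run D
t=20: ready={D} → run D
t=21: ready={D} → run D
t=22: ready={D} → run D
t=23: (idle)
t=24: (idle)
t=25: (idle)
t=26: (idle)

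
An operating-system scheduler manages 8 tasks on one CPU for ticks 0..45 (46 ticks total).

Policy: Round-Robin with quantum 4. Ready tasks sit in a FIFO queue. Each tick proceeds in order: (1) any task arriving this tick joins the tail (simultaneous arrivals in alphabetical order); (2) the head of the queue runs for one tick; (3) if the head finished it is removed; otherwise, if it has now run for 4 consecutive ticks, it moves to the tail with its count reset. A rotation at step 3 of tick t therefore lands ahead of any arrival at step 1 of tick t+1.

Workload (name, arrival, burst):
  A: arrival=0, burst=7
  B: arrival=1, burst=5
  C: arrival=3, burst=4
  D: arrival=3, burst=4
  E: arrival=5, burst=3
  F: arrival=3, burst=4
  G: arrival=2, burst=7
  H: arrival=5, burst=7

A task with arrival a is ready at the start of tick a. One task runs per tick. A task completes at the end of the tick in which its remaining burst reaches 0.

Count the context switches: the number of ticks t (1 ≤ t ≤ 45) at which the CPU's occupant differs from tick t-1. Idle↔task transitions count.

context switches = 12

t=0: queue=[A] q_used=0 → run A
t=1: queue=[A,B] q_used=1 → run A
t=2: queue=[A,B,G] q_used=2 → run A
t=3: queue=[A,B,G,C,D,F] q_used=3 → run A
t=4: queue=[B,G,C,D,F,A] q_used=0 → run B
t=5: queue=[B,G,C,D,F,A,E,H] q_used=1 → run B
t=6: queue=[B,G,C,D,F,A,E,H] q_used=2 → run B
t=7: queue=[B,G,C,D,F,A,E,H] q_used=3 → run B
t=8: queue=[G,C,D,F,A,E,H,B] q_used=0 → run G
t=9: queue=[G,C,D,F,A,E,H,B] q_used=1 → run G
t=10: queue=[G,C,D,F,A,E,H,B] q_used=2 → run G
t=11: queue=[G,C,D,F,A,E,H,B] q_used=3 → run G
t=12: queue=[C,D,F,A,E,H,B,G] q_used=0 → run C
t=13: queue=[C,D,F,A,E,H,B,G] q_used=1 → run C
t=14: queue=[C,D,F,A,E,H,B,G] q_used=2 → run C
t=15: queue=[C,D,F,A,E,H,B,G] q_used=3 → run C
t=16: queue=[D,F,A,E,H,B,G] q_used=0 → run D
t=17: queue=[D,F,A,E,H,B,G] q_used=1 → run D
t=18: queue=[D,F,A,E,H,B,G] q_used=2 → run D
t=19: queue=[D,F,A,E,H,B,G] q_used=3 → run D
t=20: queue=[F,A,E,H,B,G] q_used=0 → run F
t=21: queue=[F,A,E,H,B,G] q_used=1 → run F
t=22: queue=[F,A,E,H,B,G] q_used=2 → run F
t=23: queue=[F,A,E,H,B,G] q_used=3 → run F
t=24: queue=[A,E,H,B,G] q_used=0 → run A
t=25: queue=[A,E,H,B,G] q_used=1 → run A
t=26: queue=[A,E,H,B,G] q_used=2 → run A
t=27: queue=[E,H,B,G] q_used=0 → run E
t=28: queue=[E,H,B,G] q_used=1 → run E
t=29: queue=[E,H,B,G] q_used=2 → run E
t=30: queue=[H,B,G] q_used=0 → run H
t=31: queue=[H,B,G] q_used=1 → run H
t=32: queue=[H,B,G] q_used=2 → run H
t=33: queue=[H,B,G] q_used=3 → run H
t=34: queue=[B,G,H] q_used=0 → run B
t=35: queue=[G,H] q_used=0 → run G
t=36: queue=[G,H] q_used=1 → run G
t=37: queue=[G,H] q_used=2 → run G
t=38: queue=[H] q_used=0 → run H
t=39: queue=[H] q_used=1 → run H
t=40: queue=[H] q_used=2 → run H
t=41: (idle)
t=42: (idle)
t=43: (idle)
t=44: (idle)
t=45: (idle)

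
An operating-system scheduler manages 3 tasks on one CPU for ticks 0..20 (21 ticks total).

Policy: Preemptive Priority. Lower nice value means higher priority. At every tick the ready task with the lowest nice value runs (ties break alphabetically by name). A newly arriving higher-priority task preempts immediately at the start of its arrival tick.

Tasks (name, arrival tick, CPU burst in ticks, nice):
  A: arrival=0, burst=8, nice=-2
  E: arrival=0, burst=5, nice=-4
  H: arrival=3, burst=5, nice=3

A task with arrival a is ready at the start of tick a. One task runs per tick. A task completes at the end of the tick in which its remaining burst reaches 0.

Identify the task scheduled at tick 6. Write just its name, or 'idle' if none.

running at tick 6 = A

t=0: ready={A,E} → run E
t=1: ready={A,E} → run E
t=2: ready={A,E} → run E
t=3: ready={A,E,H} → run E
t=4: ready={A,E,H} → run E
t=5: ready={A,H} → run A
t=6: ready={A,H} → run A
t=7: ready={A,H} → run A
t=8: ready={A,H} → run A
t=9: ready={A,H} → run A
t=10: ready={A,H} → run A
t=11: ready={A,H} → run A
t=12: ready={A,H} → run A
t=13: ready={H} → run H
t=14: ready={H} → run H
t=15: ready={H} → run H
t=16: ready={H} → run H
t=17: ready={H} → run H
t=18: (idle)
t=19: (idle)
t=20: (idle)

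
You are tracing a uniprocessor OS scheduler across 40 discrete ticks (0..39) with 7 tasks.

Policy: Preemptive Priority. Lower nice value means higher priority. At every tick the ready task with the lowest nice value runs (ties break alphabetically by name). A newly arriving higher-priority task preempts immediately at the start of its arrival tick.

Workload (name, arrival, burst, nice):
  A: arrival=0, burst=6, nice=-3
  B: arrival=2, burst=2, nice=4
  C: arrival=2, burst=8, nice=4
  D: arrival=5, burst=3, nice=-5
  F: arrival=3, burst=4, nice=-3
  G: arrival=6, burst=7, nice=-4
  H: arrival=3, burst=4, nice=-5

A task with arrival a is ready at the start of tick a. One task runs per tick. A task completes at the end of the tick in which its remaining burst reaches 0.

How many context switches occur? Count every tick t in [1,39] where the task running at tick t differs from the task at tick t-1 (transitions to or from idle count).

context switches = 9

t=0: ready={A} → run A
t=1: ready={A} → run A
t=2: ready={A,B,C} → run A
t=3: ready={A,B,C,F,H} → run H
t=4: ready={A,B,C,F,H} → run H
t=5: ready={A,B,C,D,F,H} → run D
t=6: ready={A,B,C,D,F,G,H} → run D
t=7: ready={A,B,C,D,F,G,H} → run D
t=8: ready={A,B,C,F,G,H} → run H
t=9: ready={A,B,C,F,G,H} → run H
t=10: ready={A,B,C,F,G} → run G
t=11: ready={A,B,C,F,G} → run G
t=12: ready={A,B,C,F,G} → run G
t=13: ready={A,B,C,F,G} → run G
t=14: ready={A,B,C,F,G} → run G
t=15: ready={A,B,C,F,G} → run G
t=16: ready={A,B,C,F,G} → run G
t=17: ready={A,B,C,F} → run A
t=18: ready={A,B,C,F} → run A
t=19: ready={A,B,C,F} → run A
t=20: ready={B,C,F} → run F
t=21: ready={B,C,F} → run F
t=22: ready={B,C,F} → run F
t=23: ready={B,C,F} → run F
t=24: ready={B,C} → run B
t=25: ready={B,C} → run B
t=26: ready={C} → run C
t=27: ready={C} → run C
t=28: ready={C} → run C
t=29: ready={C} → run C
t=30: ready={C} → run C
t=31: ready={C} → run C
t=32: ready={C} → run C
t=33: ready={C} → run C
t=34: (idle)
t=35: (idle)
t=36: (idle)
t=37: (idle)
t=38: (idle)
t=39: (idle)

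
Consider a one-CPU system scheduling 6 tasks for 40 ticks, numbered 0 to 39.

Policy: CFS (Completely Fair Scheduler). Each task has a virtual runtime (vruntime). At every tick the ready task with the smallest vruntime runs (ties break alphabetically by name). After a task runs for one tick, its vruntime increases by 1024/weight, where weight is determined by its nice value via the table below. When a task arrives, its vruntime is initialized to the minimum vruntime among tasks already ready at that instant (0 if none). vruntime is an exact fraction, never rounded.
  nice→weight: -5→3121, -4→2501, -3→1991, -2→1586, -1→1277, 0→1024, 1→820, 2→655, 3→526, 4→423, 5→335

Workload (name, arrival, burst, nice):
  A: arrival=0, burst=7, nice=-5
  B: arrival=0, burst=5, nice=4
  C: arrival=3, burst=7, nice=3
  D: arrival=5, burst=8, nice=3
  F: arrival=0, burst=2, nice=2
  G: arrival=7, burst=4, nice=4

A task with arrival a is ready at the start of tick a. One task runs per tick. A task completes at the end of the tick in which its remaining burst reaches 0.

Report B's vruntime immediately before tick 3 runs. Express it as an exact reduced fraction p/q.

t=0: vr[A=0 B=0 F=0] → run A
t=1: vr[A=1024/3121 B=0 F=0] → run B
t=2: vr[A=1024/3121 B=1024/423 F=0] → run F
t=3: vr[A=1024/3121 B=1024/423 C=1024/3121 F=1024/655] → run A
t=4: vr[A=2048/3121 B=1024/423 C=1024/3121 F=1024/655] → run C
t=5: vr[A=2048/3121 B=1024/423 C=1867264/820823 D=2048/3121 F=1024/655] → run A
t=6: vr[A=3072/3121 B=1024/423 C=1867264/820823 D=2048/3121 F=1024/655] → run D
t=7: vr[A=3072/3121 B=1024/423 C=1867264/820823 D=2136576/820823 F=1024/655 G=3072/3121] → run A
t=8: vr[A=4096/3121 B=1024/423 C=1867264/820823 D=2136576/820823 F=1024/655 G=3072/3121] → run G
t=9: vr[A=4096/3121 B=1024/423 C=1867264/820823 D=2136576/820823 F=1024/655 G=4495360/1320183] → run A
t=10: vr[A=5120/3121 B=1024/423 C=1867264/820823 D=2136576/820823 F=1024/655 G=4495360/1320183] → run F
t=11: vr[A=5120/3121 B=1024/423 C=1867264/820823 D=2136576/820823 G=4495360/1320183] → run A
t=12: vr[A=6144/3121 B=1024/423 C=1867264/820823 D=2136576/820823 G=4495360/1320183] → run A
t=13: vr[B=1024/423 C=1867264/820823 D=2136576/820823 G=4495360/1320183] → run C
t=14: vr[B=1024/423 C=3465216/820823 D=2136576/820823 G=4495360/1320183] → run B
t=15: vr[B=2048/423 C=3465216/820823 D=2136576/820823 G=4495360/1320183] → run D
t=16: vr[B=2048/423 C=3465216/820823 D=3734528/820823 G=4495360/1320183] → run G
t=17: vr[B=2048/423 C=3465216/820823 D=3734528/820823 G=7691264/1320183] → run C
t=18: vr[B=2048/423 C=5063168/820823 D=3734528/820823 G=7691264/1320183] → run D
t=19: vr[B=2048/423 C=5063168/820823 D=5332480/820823 G=7691264/1320183] → run B
t=20: vr[B=1024/141 C=5063168/820823 D=5332480/820823 G=7691264/1320183] → run G
t=21: vr[B=1024/141 C=5063168/820823 D=5332480/820823 G=3629056/440061] → run C
t=22: vr[B=1024/141 C=6661120/820823 D=5332480/820823 G=3629056/440061] → run D
t=23: vr[B=1024/141 C=6661120/820823 D=6930432/820823 G=3629056/440061] → run B
t=24: vr[B=4096/423 C=6661120/820823 D=6930432/820823 G=3629056/440061] → run C
t=25: vr[B=4096/423 C=8259072/820823 D=6930432/820823 G=3629056/440061] → run G
t=26: vr[B=4096/423 C=8259072/820823 D=6930432/820823] → run D
t=27: vr[B=4096/423 C=8259072/820823 D=8528384/820823] → run B
t=28: vr[C=8259072/820823 D=8528384/820823] → run C
t=29: vr[C=9857024/820823 D=8528384/820823] → run D
t=30: vr[C=9857024/820823 D=10126336/820823] → run C
t=31: vr[D=10126336/820823] → run D
t=32: vr[D=11724288/820823] → run D
t=33: (idle)
t=34: (idle)
t=35: (idle)
t=36: (idle)
t=37: (idle)
t=38: (idle)
t=39: (idle)

vruntime(B, start of tick 3) = 1024/423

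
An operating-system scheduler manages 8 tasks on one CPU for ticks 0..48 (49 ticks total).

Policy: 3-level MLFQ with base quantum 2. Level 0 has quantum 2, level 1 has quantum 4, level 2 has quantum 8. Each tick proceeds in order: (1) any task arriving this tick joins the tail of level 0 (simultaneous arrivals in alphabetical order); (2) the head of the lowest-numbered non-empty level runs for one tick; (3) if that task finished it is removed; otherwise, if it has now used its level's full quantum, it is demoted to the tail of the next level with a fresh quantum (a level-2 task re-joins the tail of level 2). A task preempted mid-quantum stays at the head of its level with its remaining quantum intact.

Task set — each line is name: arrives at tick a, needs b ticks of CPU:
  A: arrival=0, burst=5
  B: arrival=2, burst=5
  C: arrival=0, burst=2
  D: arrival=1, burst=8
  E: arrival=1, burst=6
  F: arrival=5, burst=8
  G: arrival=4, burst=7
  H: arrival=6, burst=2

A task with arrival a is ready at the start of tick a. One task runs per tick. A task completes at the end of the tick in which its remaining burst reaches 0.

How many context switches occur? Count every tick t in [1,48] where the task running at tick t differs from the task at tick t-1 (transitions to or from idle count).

t=0: L0/L1/L2 = AC/-/- → run A
t=1: L0/L1/L2 = ACDE/-/- → run A
t=2: L0/L1/L2 = CDEB/A/- → run C
t=3: L0/L1/L2 = CDEB/A/- → run C
t=4: L0/L1/L2 = DEBG/A/- → run D
t=5: L0/L1/L2 = DEBGF/A/- → run D
t=6: L0/L1/L2 = EBGFH/AD/- → run E
t=7: L0/L1/L2 = EBGFH/AD/- → run E
t=8: L0/L1/L2 = BGFH/ADE/- → run B
t=9: L0/L1/L2 = BGFH/ADE/- → run B
t=10: L0/L1/L2 = GFH/ADEB/- → run G
t=11: L0/L1/L2 = GFH/ADEB/- → run G
t=12: L0/L1/L2 = FH/ADEBG/- → run F
t=13: L0/L1/L2 = FH/ADEBG/- → run F
t=14: L0/L1/L2 = H/ADEBGF/- → run H
t=15: L0/L1/L2 = H/ADEBGF/- → run H
t=16: L0/L1/L2 = -/ADEBGF/- → run A
t=17: L0/L1/L2 = -/ADEBGF/- → run A
t=18: L0/L1/L2 = -/ADEBGF/- → run A
t=19: L0/L1/L2 = -/DEBGF/- → run D
t=20: L0/L1/L2 = -/DEBGF/- → run D
t=21: L0/L1/L2 = -/DEBGF/- → run D
t=22: L0/L1/L2 = -/DEBGF/- → run D
t=23: L0/L1/L2 = -/EBGF/D → run E
t=24: L0/L1/L2 = -/EBGF/D → run E
t=25: L0/L1/L2 = -/EBGF/D → run E
t=26: L0/L1/L2 = -/EBGF/D → run E
t=27: L0/L1/L2 = -/BGF/D → run B
t=28: L0/L1/L2 = -/BGF/D → run B
t=29: L0/L1/L2 = -/BGF/D → run B
t=30: L0/L1/L2 = -/GF/D → run G
t=31: L0/L1/L2 = -/GF/D → run G
t=32: L0/L1/L2 = -/GF/D → run G
t=33: L0/L1/L2 = -/GF/D → run G
t=34: L0/L1/L2 = -/F/DG → run F
t=35: L0/L1/L2 = -/F/DG → run F
t=36: L0/L1/L2 = -/F/DG → run F
t=37: L0/L1/L2 = -/F/DG → run F
t=38: L0/L1/L2 = -/-/DGF → run D
t=39: L0/L1/L2 = -/-/DGF → run D
t=40: L0/L1/L2 = -/-/GF → run G
t=41: L0/L1/L2 = -/-/F → run F
t=42: L0/L1/L2 = -/-/F → run F
t=43: (idle)
t=44: (idle)
t=45: (idle)
t=46: (idle)
t=47: (idle)
t=48: (idle)

context switches = 17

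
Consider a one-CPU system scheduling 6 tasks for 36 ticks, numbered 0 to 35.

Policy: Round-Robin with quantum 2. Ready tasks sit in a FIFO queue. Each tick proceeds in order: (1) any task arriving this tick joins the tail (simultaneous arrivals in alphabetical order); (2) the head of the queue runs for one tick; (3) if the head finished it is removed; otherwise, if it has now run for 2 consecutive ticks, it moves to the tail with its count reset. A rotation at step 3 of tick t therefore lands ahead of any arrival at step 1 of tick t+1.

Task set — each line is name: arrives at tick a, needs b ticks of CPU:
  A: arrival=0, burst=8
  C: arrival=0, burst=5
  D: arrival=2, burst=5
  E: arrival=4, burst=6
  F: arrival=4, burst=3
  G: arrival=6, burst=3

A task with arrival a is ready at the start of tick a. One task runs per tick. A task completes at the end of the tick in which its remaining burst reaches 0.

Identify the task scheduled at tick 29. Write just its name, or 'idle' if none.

running at tick 29 = E

t=0: queue=[A,C] q_used=0 → run A
t=1: queue=[A,C] q_used=1 → run A
t=2: queue=[C,A,D] q_used=0 → run C
t=3: queue=[C,A,D] q_used=1 → run C
t=4: queue=[A,D,C,E,F] q_used=0 → run A
t=5: queue=[A,D,C,E,F] q_used=1 → run A
t=6: queue=[D,C,E,F,A,G] q_used=0 → run D
t=7: queue=[D,C,E,F,A,G] q_used=1 → run D
t=8: queue=[C,E,F,A,G,D] q_used=0 → run C
t=9: queue=[C,E,F,A,G,D] q_used=1 → run C
t=10: queue=[E,F,A,G,D,C] q_used=0 → run E
t=11: queue=[E,F,A,G,D,C] q_used=1 → run E
t=12: queue=[F,A,G,D,C,E] q_used=0 → run F
t=13: queue=[F,A,G,D,C,E] q_used=1 → run F
t=14: queue=[A,G,D,C,E,F] q_used=0 → run A
t=15: queue=[A,G,D,C,E,F] q_used=1 → run A
t=16: queue=[G,D,C,E,F,A] q_used=0 → run G
t=17: queue=[G,D,C,E,F,A] q_used=1 → run G
t=18: queue=[D,C,E,F,A,G] q_used=0 → run D
t=19: queue=[D,C,E,F,A,G] q_used=1 → run D
t=20: queue=[C,E,F,A,G,D] q_used=0 → run C
t=21: queue=[E,F,A,G,D] q_used=0 → run E
t=22: queue=[E,F,A,G,D] q_used=1 → run E
t=23: queue=[F,A,G,D,E] q_used=0 → run F
t=24: queue=[A,G,D,E] q_used=0 → run A
t=25: queue=[A,G,D,E] q_used=1 → run A
t=26: queue=[G,D,E] q_used=0 → run G
t=27: queue=[D,E] q_used=0 → run D
t=28: queue=[E] q_used=0 → run E
t=29: queue=[E] q_used=1 → run E
t=30: (idle)
t=31: (idle)
t=32: (idle)
t=33: (idle)
t=34: (idle)
t=35: (idle)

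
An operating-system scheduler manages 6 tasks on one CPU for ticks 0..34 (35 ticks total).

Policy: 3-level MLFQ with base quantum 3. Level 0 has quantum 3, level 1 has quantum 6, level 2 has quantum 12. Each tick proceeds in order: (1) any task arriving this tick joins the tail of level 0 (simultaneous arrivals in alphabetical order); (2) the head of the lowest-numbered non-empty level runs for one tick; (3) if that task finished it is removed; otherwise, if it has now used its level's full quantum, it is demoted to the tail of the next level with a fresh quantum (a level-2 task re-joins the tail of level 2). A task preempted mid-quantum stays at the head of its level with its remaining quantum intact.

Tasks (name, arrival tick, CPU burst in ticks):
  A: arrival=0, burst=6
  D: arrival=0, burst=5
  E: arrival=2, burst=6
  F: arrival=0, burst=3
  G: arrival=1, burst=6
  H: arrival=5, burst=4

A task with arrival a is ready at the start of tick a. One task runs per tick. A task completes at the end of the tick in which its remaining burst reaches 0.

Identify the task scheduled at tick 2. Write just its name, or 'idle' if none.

t=0: L0/L1/L2 = ADF/-/- → run A
t=1: L0/L1/L2 = ADFG/-/- → run A
t=2: L0/L1/L2 = ADFGE/-/- → run A
t=3: L0/L1/L2 = DFGE/A/- → run D
t=4: L0/L1/L2 = DFGE/A/- → run D
t=5: L0/L1/L2 = DFGEH/A/- → run D
t=6: L0/L1/L2 = FGEH/AD/- → run F
t=7: L0/L1/L2 = FGEH/AD/- → run F
t=8: L0/L1/L2 = FGEH/AD/- → run F
t=9: L0/L1/L2 = GEH/AD/- → run G
t=10: L0/L1/L2 = GEH/AD/- → run G
t=11: L0/L1/L2 = GEH/AD/- → run G
t=12: L0/L1/L2 = EH/ADG/- → run E
t=13: L0/L1/L2 = EH/ADG/- → run E
t=14: L0/L1/L2 = EH/ADG/- → run E
t=15: L0/L1/L2 = H/ADGE/- → run H
t=16: L0/L1/L2 = H/ADGE/- → run H
t=17: L0/L1/L2 = H/ADGE/- → run H
t=18: L0/L1/L2 = -/ADGEH/- → run A
t=19: L0/L1/L2 = -/ADGEH/- → run A
t=20: L0/L1/L2 = -/ADGEH/- → run A
t=21: L0/L1/L2 = -/DGEH/- → run D
t=22: L0/L1/L2 = -/DGEH/- → run D
t=23: L0/L1/L2 = -/GEH/- → run G
t=24: L0/L1/L2 = -/GEH/- → run G
t=25: L0/L1/L2 = -/GEH/- → run G
t=26: L0/L1/L2 = -/EH/- → run E
t=27: L0/L1/L2 = -/EH/- → run E
t=28: L0/L1/L2 = -/EH/- → run E
t=29: L0/L1/L2 = -/H/- → run H
t=30: (idle)
t=31: (idle)
t=32: (idle)
t=33: (idle)
t=34: (idle)

running at tick 2 = A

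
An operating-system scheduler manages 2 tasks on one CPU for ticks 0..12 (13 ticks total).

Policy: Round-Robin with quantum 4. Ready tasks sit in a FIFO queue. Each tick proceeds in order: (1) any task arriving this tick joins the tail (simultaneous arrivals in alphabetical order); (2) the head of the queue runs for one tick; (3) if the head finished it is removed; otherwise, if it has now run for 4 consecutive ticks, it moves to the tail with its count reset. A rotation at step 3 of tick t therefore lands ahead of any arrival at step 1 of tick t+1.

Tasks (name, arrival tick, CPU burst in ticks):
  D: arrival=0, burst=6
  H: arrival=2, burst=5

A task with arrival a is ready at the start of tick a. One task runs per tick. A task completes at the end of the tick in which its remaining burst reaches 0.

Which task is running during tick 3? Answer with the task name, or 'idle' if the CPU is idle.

t=0: queue=[D] q_used=0 → run D
t=1: queue=[D] q_used=1 → run D
t=2: queue=[D,H] q_used=2 → run D
t=3: queue=[D,H] q_used=3 → run D
t=4: queue=[H,D] q_used=0 → run H
t=5: queue=[H,D] q_used=1 → run H
t=6: queue=[H,D] q_used=2 → run H
t=7: queue=[H,D] q_used=3 → run H
t=8: queue=[D,H] q_used=0 → run D
t=9: queue=[D,H] q_used=1 → run D
t=10: queue=[H] q_used=0 → run H
t=11: (idle)
t=12: (idle)

running at tick 3 = D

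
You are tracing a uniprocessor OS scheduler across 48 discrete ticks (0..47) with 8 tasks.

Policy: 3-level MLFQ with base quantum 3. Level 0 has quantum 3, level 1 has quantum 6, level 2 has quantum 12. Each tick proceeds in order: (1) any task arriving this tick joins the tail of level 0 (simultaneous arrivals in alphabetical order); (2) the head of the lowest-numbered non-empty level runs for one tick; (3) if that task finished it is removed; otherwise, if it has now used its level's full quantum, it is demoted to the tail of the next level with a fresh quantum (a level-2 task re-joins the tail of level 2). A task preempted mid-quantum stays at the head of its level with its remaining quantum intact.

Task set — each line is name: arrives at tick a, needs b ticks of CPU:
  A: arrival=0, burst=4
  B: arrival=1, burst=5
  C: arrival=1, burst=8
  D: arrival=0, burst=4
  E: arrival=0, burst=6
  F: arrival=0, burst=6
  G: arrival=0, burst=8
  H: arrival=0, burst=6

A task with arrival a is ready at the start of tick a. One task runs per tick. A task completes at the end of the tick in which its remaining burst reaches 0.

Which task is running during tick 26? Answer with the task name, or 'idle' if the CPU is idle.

running at tick 26 = E

t=0: L0/L1/L2 = ADEFGH/-/- → run A
t=1: L0/L1/L2 = ADEFGHBC/-/- → run A
t=2: L0/L1/L2 = ADEFGHBC/-/- → run A
t=3: L0/L1/L2 = DEFGHBC/A/- → run D
t=4: L0/L1/L2 = DEFGHBC/A/- → run D
t=5: L0/L1/L2 = DEFGHBC/A/- → run D
t=6: L0/L1/L2 = EFGHBC/AD/- → run E
t=7: L0/L1/L2 = EFGHBC/AD/- → run E
t=8: L0/L1/L2 = EFGHBC/AD/- → run E
t=9: L0/L1/L2 = FGHBC/ADE/- → run F
t=10: L0/L1/L2 = FGHBC/ADE/- → run F
t=11: L0/L1/L2 = FGHBC/ADE/- → run F
t=12: L0/L1/L2 = GHBC/ADEF/- → run G
t=13: L0/L1/L2 = GHBC/ADEF/- → run G
t=14: L0/L1/L2 = GHBC/ADEF/- → run G
t=15: L0/L1/L2 = HBC/ADEFG/- → run H
t=16: L0/L1/L2 = HBC/ADEFG/- → run H
t=17: L0/L1/L2 = HBC/ADEFG/- → run H
t=18: L0/L1/L2 = BC/ADEFGH/- → run B
t=19: L0/L1/L2 = BC/ADEFGH/- → run B
t=20: L0/L1/L2 = BC/ADEFGH/- → run B
t=21: L0/L1/L2 = C/ADEFGHB/- → run C
t=22: L0/L1/L2 = C/ADEFGHB/- → run C
t=23: L0/L1/L2 = C/ADEFGHB/- → run C
t=24: L0/L1/L2 = -/ADEFGHBC/- → run A
t=25: L0/L1/L2 = -/DEFGHBC/- → run D
t=26: L0/L1/L2 = -/EFGHBC/- → run E
t=27: L0/L1/L2 = -/EFGHBC/- → run E
t=28: L0/L1/L2 = -/EFGHBC/- → run E
t=29: L0/L1/L2 = -/FGHBC/- → run F
t=30: L0/L1/L2 = -/FGHBC/- → run F
t=31: L0/L1/L2 = -/FGHBC/- → run F
t=32: L0/L1/L2 = -/GHBC/- → run G
t=33: L0/L1/L2 = -/GHBC/- → run G
t=34: L0/L1/L2 = -/GHBC/- → run G
t=35: L0/L1/L2 = -/GHBC/- → run G
t=36: L0/L1/L2 = -/GHBC/- → run G
t=37: L0/L1/L2 = -/HBC/- → run H
t=38: L0/L1/L2 = -/HBC/- → run H
t=39: L0/L1/L2 = -/HBC/- → run H
t=40: L0/L1/L2 = -/BC/- → run B
t=41: L0/L1/L2 = -/BC/- → run B
t=42: L0/L1/L2 = -/C/- → run C
t=43: L0/L1/L2 = -/C/- → run C
t=44: L0/L1/L2 = -/C/- → run C
t=45: L0/L1/L2 = -/C/- → run C
t=46: L0/L1/L2 = -/C/- → run C
t=47: (idle)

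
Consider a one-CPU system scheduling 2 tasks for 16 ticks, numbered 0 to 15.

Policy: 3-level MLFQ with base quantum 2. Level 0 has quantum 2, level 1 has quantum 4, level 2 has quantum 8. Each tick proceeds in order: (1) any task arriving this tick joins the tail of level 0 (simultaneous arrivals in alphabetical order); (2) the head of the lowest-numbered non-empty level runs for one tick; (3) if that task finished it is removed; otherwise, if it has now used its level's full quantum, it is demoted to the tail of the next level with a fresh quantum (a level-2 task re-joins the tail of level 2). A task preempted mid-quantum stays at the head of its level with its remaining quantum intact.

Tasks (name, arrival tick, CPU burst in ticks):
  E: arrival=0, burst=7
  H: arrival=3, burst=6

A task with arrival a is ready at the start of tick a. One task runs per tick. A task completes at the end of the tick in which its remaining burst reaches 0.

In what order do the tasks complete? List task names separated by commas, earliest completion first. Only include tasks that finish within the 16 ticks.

t=0: L0/L1/L2 = E/-/- → run E
t=1: L0/L1/L2 = E/-/- → run E
t=2: L0/L1/L2 = -/E/- → run E
t=3: L0/L1/L2 = H/E/- → run H
t=4: L0/L1/L2 = H/E/- → run H
t=5: L0/L1/L2 = -/EH/- → run E
t=6: L0/L1/L2 = -/EH/- → run E
t=7: L0/L1/L2 = -/EH/- → run E
t=8: L0/L1/L2 = -/H/E → run H
t=9: L0/L1/L2 = -/H/E → run H
t=10: L0/L1/L2 = -/H/E → run H
t=11: L0/L1/L2 = -/H/E → run H
t=12: L0/L1/L2 = -/-/E → run E
t=13: (idle)
t=14: (idle)
t=15: (idle)

completion order = H, E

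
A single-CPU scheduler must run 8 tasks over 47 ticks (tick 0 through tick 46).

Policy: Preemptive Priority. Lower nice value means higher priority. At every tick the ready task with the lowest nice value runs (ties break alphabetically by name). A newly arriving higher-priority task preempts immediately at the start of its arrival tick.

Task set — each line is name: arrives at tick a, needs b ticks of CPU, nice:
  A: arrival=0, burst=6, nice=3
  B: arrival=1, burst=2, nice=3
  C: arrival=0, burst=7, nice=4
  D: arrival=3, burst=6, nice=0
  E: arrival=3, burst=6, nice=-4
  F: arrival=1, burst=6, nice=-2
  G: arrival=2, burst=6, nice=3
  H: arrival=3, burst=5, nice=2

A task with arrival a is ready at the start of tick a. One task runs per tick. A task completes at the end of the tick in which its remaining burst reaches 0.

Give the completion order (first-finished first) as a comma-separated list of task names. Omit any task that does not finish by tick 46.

t=0: ready={A,C} → run A
t=1: ready={A,B,C,F} → run F
t=2: ready={A,B,C,F,G} → run F
t=3: ready={A,B,C,D,E,F,G,H} → run E
t=4: ready={A,B,C,D,E,F,G,H} → run E
t=5: ready={A,B,C,D,E,F,G,H} → run E
t=6: ready={A,B,C,D,E,F,G,H} → run E
t=7: ready={A,B,C,D,E,F,G,H} → run E
t=8: ready={A,B,C,D,E,F,G,H} → run E
t=9: ready={A,B,C,D,F,G,H} → run F
t=10: ready={A,B,C,D,F,G,H} → run F
t=11: ready={A,B,C,D,F,G,H} → run F
t=12: ready={A,B,C,D,F,G,H} → run F
t=13: ready={A,B,C,D,G,H} → run D
t=14: ready={A,B,C,D,G,H} → run D
t=15: ready={A,B,C,D,G,H} → run D
t=16: ready={A,B,C,D,G,H} → run D
t=17: ready={A,B,C,D,G,H} → run D
t=18: ready={A,B,C,D,G,H} → run D
t=19: ready={A,B,C,G,H} → run H
t=20: ready={A,B,C,G,H} → run H
t=21: ready={A,B,C,G,H} → run H
t=22: ready={A,B,C,G,H} → run H
t=23: ready={A,B,C,G,H} → run H
t=24: ready={A,B,C,G} → run A
t=25: ready={A,B,C,G} → run A
t=26: ready={A,B,C,G} → run A
t=27: ready={A,B,C,G} → run A
t=28: ready={A,B,C,G} → run A
t=29: ready={B,C,G} → run B
t=30: ready={B,C,G} → run B
t=31: ready={C,G} → run G
t=32: ready={C,G} → run G
t=33: ready={C,G} → run G
t=34: ready={C,G} → run G
t=35: ready={C,G} → run G
t=36: ready={C,G} → run G
t=37: ready={C} → run C
t=38: ready={C} → run C
t=39: ready={C} → run C
t=40: ready={C} → run C
t=41: ready={C} → run C
t=42: ready={C} → run C
t=43: ready={C} → run C
t=44: (idle)
t=45: (idle)
t=46: (idle)

completion order = E, F, D, H, A, B, G, C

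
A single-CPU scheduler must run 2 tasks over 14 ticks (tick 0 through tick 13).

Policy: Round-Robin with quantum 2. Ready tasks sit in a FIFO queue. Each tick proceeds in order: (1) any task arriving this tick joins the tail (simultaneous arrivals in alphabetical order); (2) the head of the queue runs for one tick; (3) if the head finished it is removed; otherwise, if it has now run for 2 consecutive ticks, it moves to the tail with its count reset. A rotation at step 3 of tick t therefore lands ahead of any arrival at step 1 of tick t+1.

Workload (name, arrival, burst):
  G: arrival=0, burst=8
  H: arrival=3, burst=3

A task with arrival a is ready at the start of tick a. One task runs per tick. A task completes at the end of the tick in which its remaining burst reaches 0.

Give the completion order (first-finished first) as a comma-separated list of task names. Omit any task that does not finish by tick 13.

completion order = H, G

t=0: queue=[G] q_used=0 → run G
t=1: queue=[G] q_used=1 → run G
t=2: queue=[G] q_used=0 → run G
t=3: queue=[G,H] q_used=1 → run G
t=4: queue=[H,G] q_used=0 → run H
t=5: queue=[H,G] q_used=1 → run H
t=6: queue=[G,H] q_used=0 → run G
t=7: queue=[G,H] q_used=1 → run G
t=8: queue=[H,G] q_used=0 → run H
t=9: queue=[G] q_used=0 → run G
t=10: queue=[G] q_used=1 → run G
t=11: (idle)
t=12: (idle)
t=13: (idle)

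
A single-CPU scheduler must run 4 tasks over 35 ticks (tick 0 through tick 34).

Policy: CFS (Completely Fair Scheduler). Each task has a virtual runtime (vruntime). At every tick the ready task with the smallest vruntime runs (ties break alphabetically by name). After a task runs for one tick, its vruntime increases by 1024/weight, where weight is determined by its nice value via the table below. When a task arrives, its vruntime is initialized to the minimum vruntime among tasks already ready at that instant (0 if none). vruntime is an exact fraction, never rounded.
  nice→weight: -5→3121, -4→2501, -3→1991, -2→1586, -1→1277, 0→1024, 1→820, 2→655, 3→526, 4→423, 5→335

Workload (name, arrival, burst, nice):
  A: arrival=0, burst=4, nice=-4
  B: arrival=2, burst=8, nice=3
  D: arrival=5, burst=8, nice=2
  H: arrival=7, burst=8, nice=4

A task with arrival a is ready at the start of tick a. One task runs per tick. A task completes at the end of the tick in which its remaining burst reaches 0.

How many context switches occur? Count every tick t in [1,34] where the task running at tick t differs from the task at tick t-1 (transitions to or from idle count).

t=0: vr[A=0] → run A
t=1: vr[A=1024/2501] → run A
t=2: vr[A=2048/2501 B=2048/2501] → run A
t=3: vr[A=3072/2501 B=2048/2501] → run B
t=4: vr[A=3072/2501 B=1819136/657763] → run A
t=5: vr[B=1819136/657763 D=1819136/657763] → run B
t=6: vr[B=3099648/657763 D=1819136/657763] → run D
t=7: vr[B=3099648/657763 D=1865083392/430834765 H=1865083392/430834765] → run D
t=8: vr[B=3099648/657763 D=2538632704/430834765 H=1865083392/430834765] → run H
t=9: vr[B=3099648/657763 D=2538632704/430834765 H=1230105074176/182243105595] → run B
t=10: vr[B=4380160/657763 D=2538632704/430834765 H=1230105074176/182243105595] → run D
t=11: vr[B=4380160/657763 D=3212182016/430834765 H=1230105074176/182243105595] → run B
t=12: vr[B=5660672/657763 D=3212182016/430834765 H=1230105074176/182243105595] → run H
t=13: vr[B=5660672/657763 D=3212182016/430834765 H=1671279873536/182243105595] → run D
t=14: vr[B=5660672/657763 D=3885731328/430834765 H=1671279873536/182243105595] → run B
t=15: vr[B=6941184/657763 D=3885731328/430834765 H=1671279873536/182243105595] → run D
t=16: vr[B=6941184/657763 D=911856128/86166953 H=1671279873536/182243105595] → run H
t=17: vr[B=6941184/657763 D=911856128/86166953 H=704151557632/60747701865] → run B
t=18: vr[B=8221696/657763 D=911856128/86166953 H=704151557632/60747701865] → run D
t=19: vr[B=8221696/657763 D=5232829952/430834765 H=704151557632/60747701865] → run H
t=20: vr[B=8221696/657763 D=5232829952/430834765 H=2553629472256/182243105595] → run D
t=21: vr[B=8221696/657763 D=5906379264/430834765 H=2553629472256/182243105595] → run B
t=22: vr[B=9502208/657763 D=5906379264/430834765 H=2553629472256/182243105595] → run D
t=23: vr[B=9502208/657763 H=2553629472256/182243105595] → run H
t=24: vr[B=9502208/657763 H=2994804271616/182243105595] → run B
t=25: vr[H=2994804271616/182243105595] → run H
t=26: vr[H=1145326356992/60747701865] → run H
t=27: vr[H=3877153870336/182243105595] → run H
t=28: (idle)
t=29: (idle)
t=30: (idle)
t=31: (idle)
t=32: (idle)
t=33: (idle)
t=34: (idle)

context switches = 23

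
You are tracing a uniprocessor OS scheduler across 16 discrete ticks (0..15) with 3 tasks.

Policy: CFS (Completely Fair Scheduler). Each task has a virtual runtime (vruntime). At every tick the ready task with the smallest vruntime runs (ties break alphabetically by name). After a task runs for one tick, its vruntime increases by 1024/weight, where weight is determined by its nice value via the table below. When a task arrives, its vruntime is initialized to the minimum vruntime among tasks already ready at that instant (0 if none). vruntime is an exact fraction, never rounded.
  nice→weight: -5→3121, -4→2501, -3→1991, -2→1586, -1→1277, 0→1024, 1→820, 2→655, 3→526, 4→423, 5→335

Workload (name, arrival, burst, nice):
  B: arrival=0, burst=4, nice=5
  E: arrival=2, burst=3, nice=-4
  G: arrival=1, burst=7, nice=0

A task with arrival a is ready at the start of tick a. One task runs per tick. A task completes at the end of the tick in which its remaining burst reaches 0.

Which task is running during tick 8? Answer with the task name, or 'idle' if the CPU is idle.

t=0: vr[B=0] → run B
t=1: vr[B=1024/335 G=1024/335] → run B
t=2: vr[B=2048/335 E=1024/335 G=1024/335] → run E
t=3: vr[B=2048/335 E=2904064/837835 G=1024/335] → run G
t=4: vr[B=2048/335 E=2904064/837835 G=1359/335] → run E
t=5: vr[B=2048/335 E=3247104/837835 G=1359/335] → run E
t=6: vr[B=2048/335 G=1359/335] → run G
t=7: vr[B=2048/335 G=1694/335] → run G
t=8: vr[B=2048/335 G=2029/335] → run G
t=9: vr[B=2048/335 G=2364/335] → run B
t=10: vr[B=3072/335 G=2364/335] → run G
t=11: vr[B=3072/335 G=2699/335] → run G
t=12: vr[B=3072/335 G=3034/335] → run G
t=13: vr[B=3072/335] → run B
t=14: (idle)
t=15: (idle)

running at tick 8 = G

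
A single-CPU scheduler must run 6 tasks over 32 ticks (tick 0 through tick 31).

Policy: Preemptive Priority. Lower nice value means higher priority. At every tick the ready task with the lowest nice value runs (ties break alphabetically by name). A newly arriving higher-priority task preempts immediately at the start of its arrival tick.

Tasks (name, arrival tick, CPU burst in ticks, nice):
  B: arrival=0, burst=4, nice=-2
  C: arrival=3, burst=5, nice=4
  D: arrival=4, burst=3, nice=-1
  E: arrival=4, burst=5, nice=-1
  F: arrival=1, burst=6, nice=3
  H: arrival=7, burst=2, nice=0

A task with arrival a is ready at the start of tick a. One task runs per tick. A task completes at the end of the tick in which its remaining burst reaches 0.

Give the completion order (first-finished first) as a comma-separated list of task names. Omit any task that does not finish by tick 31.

completion order = B, D, E, H, F, C

t=0: ready={B} → run B
t=1: ready={B,F} → run B
t=2: ready={B,F} → run B
t=3: ready={B,C,F} → run B
t=4: ready={C,D,E,F} → run D
t=5: ready={C,D,E,F} → run D
t=6: ready={C,D,E,F} → run D
t=7: ready={C,E,F,H} → run E
t=8: ready={C,E,F,H} → run E
t=9: ready={C,E,F,H} → run E
t=10: ready={C,E,F,H} → run E
t=11: ready={C,E,F,H} → run E
t=12: ready={C,F,H} → run H
t=13: ready={C,F,H} → run H
t=14: ready={C,F} → run F
t=15: ready={C,F} → run F
t=16: ready={C,F} → run F
t=17: ready={C,F} → run F
t=18: ready={C,F} → run F
t=19: ready={C,F} → run F
t=20: ready={C} → run C
t=21: ready={C} → run C
t=22: ready={C} → run C
t=23: ready={C} → run C
t=24: ready={C} → run C
t=25: (idle)
t=26: (idle)
t=27: (idle)
t=28: (idle)
t=29: (idle)
t=30: (idle)
t=31: (idle)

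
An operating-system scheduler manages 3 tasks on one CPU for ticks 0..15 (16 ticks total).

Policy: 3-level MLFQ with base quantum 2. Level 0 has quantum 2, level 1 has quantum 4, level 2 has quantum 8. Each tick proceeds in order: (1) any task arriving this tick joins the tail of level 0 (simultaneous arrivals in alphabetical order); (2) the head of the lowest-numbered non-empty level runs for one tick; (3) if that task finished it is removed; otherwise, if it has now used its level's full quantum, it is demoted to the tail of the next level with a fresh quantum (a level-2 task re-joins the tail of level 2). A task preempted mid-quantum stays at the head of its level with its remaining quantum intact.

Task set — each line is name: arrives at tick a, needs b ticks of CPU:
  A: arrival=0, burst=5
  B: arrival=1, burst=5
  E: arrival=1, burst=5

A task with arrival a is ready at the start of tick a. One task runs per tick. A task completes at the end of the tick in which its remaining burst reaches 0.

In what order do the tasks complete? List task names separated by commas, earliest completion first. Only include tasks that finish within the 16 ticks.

t=0: L0/L1/L2 = A/-/- → run A
t=1: L0/L1/L2 = ABE/-/- → run A
t=2: L0/L1/L2 = BE/A/- → run B
t=3: L0/L1/L2 = BE/A/- → run B
t=4: L0/L1/L2 = E/AB/- → run E
t=5: L0/L1/L2 = E/AB/- → run E
t=6: L0/L1/L2 = -/ABE/- → run A
t=7: L0/L1/L2 = -/ABE/- → run A
t=8: L0/L1/L2 = -/ABE/- → run A
t=9: L0/L1/L2 = -/BE/- → run B
t=10: L0/L1/L2 = -/BE/- → run B
t=11: L0/L1/L2 = -/BE/- → run B
t=12: L0/L1/L2 = -/E/- → run E
t=13: L0/L1/L2 = -/E/- → run E
t=14: L0/L1/L2 = -/E/- → run E
t=15: (idle)

completion order = A, B, E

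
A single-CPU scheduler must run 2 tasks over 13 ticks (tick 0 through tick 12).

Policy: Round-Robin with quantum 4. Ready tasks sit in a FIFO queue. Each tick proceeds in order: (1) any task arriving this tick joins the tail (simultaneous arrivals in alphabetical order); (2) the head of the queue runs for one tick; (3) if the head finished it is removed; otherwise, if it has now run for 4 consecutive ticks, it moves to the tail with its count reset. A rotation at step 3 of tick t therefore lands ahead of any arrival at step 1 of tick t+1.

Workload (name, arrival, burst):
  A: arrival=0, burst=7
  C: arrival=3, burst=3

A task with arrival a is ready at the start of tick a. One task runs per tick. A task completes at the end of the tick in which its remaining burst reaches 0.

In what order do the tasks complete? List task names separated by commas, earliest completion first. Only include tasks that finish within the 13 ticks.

t=0: queue=[A] q_used=0 → run A
t=1: queue=[A] q_used=1 → run A
t=2: queue=[A] q_used=2 → run A
t=3: queue=[A,C] q_used=3 → run A
t=4: queue=[C,A] q_used=0 → run C
t=5: queue=[C,A] q_used=1 → run C
t=6: queue=[C,A] q_used=2 → run C
t=7: queue=[A] q_used=0 → run A
t=8: queue=[A] q_used=1 → run A
t=9: queue=[A] q_used=2 → run A
t=10: (idle)
t=11: (idle)
t=12: (idle)

completion order = C, A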